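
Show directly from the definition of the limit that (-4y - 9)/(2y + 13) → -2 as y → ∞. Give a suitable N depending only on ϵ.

Suppose ϵ > 0. We seek N > 0 such that y > N implies |(-4y - 9)/(2y + 13) + 2| < ϵ.
(-4y - 9)/(2y + 13) + 2 = (2(-4y - 9) − (-4)(2y + 13)) / (2(2y + 13)) = 34/(2(2y + 13)).
For y > 0 we have 2y + 13 > 2y, so |(-4y - 9)/(2y + 13) + 2| = 34/(2(2y + 13)) < 34/(2·2y) = (17/2)/y.
Thus |(-4y - 9)/(2y + 13) + 2| < ϵ whenever y > (17/2)/ϵ.
Take N = (17/2)/ϵ. If y > N then |(-4y - 9)/(2y + 13) + 2| < (17/2)/y < ϵ.

N = (17/2)/ϵ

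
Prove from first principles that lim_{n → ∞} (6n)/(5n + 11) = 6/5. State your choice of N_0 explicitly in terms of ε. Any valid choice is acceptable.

N_0 = (66/25)/ε

Suppose ε > 0. For n ≥ 1, |(6n)/(5n + 11) − (6/5)| = |-66|/(5(5n + 11)) = 66/(5(5n + 11)).
Since 5n + 11 ≥ 5n for n ≥ 1, this is ≤ 66/(5·5n) = (66/25)/n.
So |(6n)/(5n + 11) − (6/5)| < ε whenever n > (66/25)/ε.
Take N_0 = (66/25)/ε. If n > N_0 then |(6n)/(5n + 11) − (6/5)| ≤ (66/25)/n < ε.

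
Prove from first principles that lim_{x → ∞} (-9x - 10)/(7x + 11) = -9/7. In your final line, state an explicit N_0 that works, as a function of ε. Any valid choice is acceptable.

Fix ε > 0. We seek N_0 > 0 such that x > N_0 implies |(-9x - 10)/(7x + 11) + 9/7| < ε.
(-9x - 10)/(7x + 11) + 9/7 = (7(-9x - 10) − (-9)(7x + 11)) / (7(7x + 11)) = 29/(7(7x + 11)).
For x > 0 we have 7x + 11 > 7x, so |(-9x - 10)/(7x + 11) + 9/7| = 29/(7(7x + 11)) < 29/(7·7x) = (29/49)/x.
Thus |(-9x - 10)/(7x + 11) + 9/7| < ε whenever x > (29/49)/ε.
Take N_0 = (29/49)/ε. If x > N_0 then |(-9x - 10)/(7x + 11) + 9/7| < (29/49)/x < ε.

N_0 = (29/49)/ε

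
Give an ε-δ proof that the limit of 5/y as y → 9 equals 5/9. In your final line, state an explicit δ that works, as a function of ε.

δ = min(9/2, (81/10)ε)

Let ε > 0 be given. We seek δ > 0 such that 0 < |y − 9| < δ implies |5/y − (5/9)| < ε.
|5/y − (5/9)| = 5·|9 − y|/(9·|y|) = 5|y − 9|/(9|y|).
Restrict δ ≤ 9/2. Then |y − 9| < 9/2 gives |y| > 9/2, so 9|y| > 81/2.
Then |5/y − (5/9)| < 5|y − 9|/(81/2), which is < ε when |y − 9| < (81/10)ε.
Take δ = min(9/2, (81/10)ε). Then 0 < |y − 9| < δ gives both |y − 9| < 9/2 and |y − 9| < (81/10)ε, so |5/y − (5/9)| < ε.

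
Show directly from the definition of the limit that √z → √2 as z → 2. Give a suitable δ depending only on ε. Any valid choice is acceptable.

δ = min(2, √2·ε)

Suppose ε > 0. We want δ > 0 such that 0 < |z − 2| < δ implies |√z − √2| < ε.
Rationalise: √z − √2 = (z − 2)/(√z + √2), so |√z − √2| = |z − 2|/(√z + √2).
Restrict δ ≤ 2 so that |z − 2| < 2 forces z > 0, and then √z + √2 > √2.
Hence |√z − √2| < |z − 2|/√2, which is < ε once |z − 2| < √2·ε.
Take δ = min(2, √2·ε). If 0 < |z − 2| < δ then z > 0 and |√z − √2| < |z − 2|/√2 < ε.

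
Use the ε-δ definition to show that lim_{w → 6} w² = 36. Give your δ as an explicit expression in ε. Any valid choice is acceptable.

Let ε > 0. We seek δ > 0 with 0 < |w − 6| < δ ⇒ |w² − 36| < ε.
Factor: w² − 36 = (w − 6)(w + 6), so |w² − 36| = |w − 6|·|w + 6|.
Restrict δ ≤ 2. Then |w − 6| < 2 gives |w| < 8, so by the triangle inequality |w + 6| ≤ 8 + 6 = 14.
Hence |w² − 36| ≤ 14|w − 6|, which is < ε once |w − 6| < ε/14.
Take δ = min(2, ε/14). If 0 < |w − 6| < δ then both bounds hold and |w² − 36| ≤ 14|w − 6| < 14·(ε/14) = ε.

δ = min(2, ε/14)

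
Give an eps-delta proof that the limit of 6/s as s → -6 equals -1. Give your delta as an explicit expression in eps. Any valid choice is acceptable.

delta = min(3, 3eps)

Suppose eps > 0. We seek delta > 0 such that 0 < |s + 6| < delta implies |6/s + 1| < eps.
|6/s + 1| = 6·|-6 − s|/(6·|s|) = 6|s + 6|/(6|s|).
Restrict delta ≤ 3. Then |s + 6| < 3 gives |s| > 3, so 6|s| > 18.
Then |6/s + 1| < 6|s + 6|/18, which is < eps when |s + 6| < 3eps.
Take delta = min(3, 3eps). Then 0 < |s + 6| < delta gives both |s + 6| < 3 and |s + 6| < 3eps, so |6/s + 1| < eps.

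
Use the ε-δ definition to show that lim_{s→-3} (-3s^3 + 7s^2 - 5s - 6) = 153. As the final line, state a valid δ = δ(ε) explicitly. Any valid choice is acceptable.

δ = min(2, ε/208)

Suppose ε > 0. We want δ > 0 such that 0 < |s + 3| < δ implies |(-3s^3 + 7s^2 - 5s - 6) − 153| < ε.
(-3s^3 + 7s^2 - 5s - 6) − 153 = -3s^3 + 7s^2 - 5s - 159 = (s + 3)(-3s^2 + 16s - 53).
So |(-3s^3 + 7s^2 - 5s - 6) − 153| = |s + 3|·|-3s^2 + 16s - 53|.
Require δ ≤ 2. Then |s + 3| < 2 gives |s| < 5, and by the triangle inequality |-3s^2 + 16s - 53| ≤ 3·5^2 + 16·5 + 53 = 208.
Hence |(-3s^3 + 7s^2 - 5s - 6) − 153| ≤ 208|s + 3| < ε provided |s + 3| < ε/208.
Take δ = min(2, ε/208). Then 0 < |s + 3| < δ gives both |s + 3| < 2 and |s + 3| < ε/208, so |(-3s^3 + 7s^2 - 5s - 6) − 153| < ε.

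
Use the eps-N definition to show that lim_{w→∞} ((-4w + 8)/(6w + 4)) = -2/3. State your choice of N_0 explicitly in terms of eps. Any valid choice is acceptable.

N_0 = (16/9)/eps

Suppose eps > 0. We seek N_0 > 0 such that w > N_0 implies |(-4w + 8)/(6w + 4) + 2/3| < eps.
(-4w + 8)/(6w + 4) + 2/3 = (6(-4w + 8) − (-4)(6w + 4)) / (6(6w + 4)) = 64/(6(6w + 4)).
For w > 0 we have 6w + 4 > 6w, so |(-4w + 8)/(6w + 4) + 2/3| = 64/(6(6w + 4)) < 64/(6·6w) = (16/9)/w.
Thus |(-4w + 8)/(6w + 4) + 2/3| < eps whenever w > (16/9)/eps.
Take N_0 = (16/9)/eps. If w > N_0 then |(-4w + 8)/(6w + 4) + 2/3| < (16/9)/w < eps.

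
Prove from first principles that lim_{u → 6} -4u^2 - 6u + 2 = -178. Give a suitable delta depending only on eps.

delta = min(1, eps/58)

Let eps > 0 be given. We want delta > 0 such that 0 < |u − 6| < delta implies |(-4u^2 - 6u + 2) + 178| < eps.
(-4u^2 - 6u + 2) + 178 = -4u^2 - 6u + 180 = (u − 6)(-4u - 30).
So |(-4u^2 - 6u + 2) + 178| = |u − 6|·|-4u - 30|.
Assume first that |u − 6| < 1, so |u| < 7. Then |-4u - 30| ≤ 4·7 + 30 = 58.
Hence |(-4u^2 - 6u + 2) + 178| ≤ 58|u − 6| < eps provided |u − 6| < eps/58.
Take delta = min(1, eps/58). Then 0 < |u − 6| < delta gives both |u − 6| < 1 and |u − 6| < eps/58, so |(-4u^2 - 6u + 2) + 178| < eps.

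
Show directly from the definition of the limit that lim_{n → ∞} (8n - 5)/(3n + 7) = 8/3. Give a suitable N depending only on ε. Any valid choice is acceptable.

Let ε > 0 be given. For n ≥ 1, |(8n - 5)/(3n + 7) − (8/3)| = |-71|/(3(3n + 7)) = 71/(3(3n + 7)).
Since 3n + 7 ≥ 3n for n ≥ 1, this is ≤ 71/(3·3n) = (71/9)/n.
So |(8n - 5)/(3n + 7) − (8/3)| < ε whenever n > (71/9)/ε.
Take N = (71/9)/ε. If n > N then |(8n - 5)/(3n + 7) − (8/3)| ≤ (71/9)/n < ε.

N = (71/9)/ε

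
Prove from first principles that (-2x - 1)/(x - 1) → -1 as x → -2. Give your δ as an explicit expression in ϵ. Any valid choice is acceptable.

δ = min(3/2, (3/2)ϵ)

Fix ϵ > 0. We want δ > 0 with 0 < |x + 2| < δ ⇒ |(-2x - 1)/(x - 1) + 1| < ϵ.
Combining over a common denominator, (-2x - 1)/(x - 1) + 1 = [(-2x - 1)·(-3) − 3·(x - 1)] / [(-3)·(x - 1)] = 3(x + 2) / ((-3)(x - 1)).
So |(-2x - 1)/(x - 1) + 1| = 3|x + 2| / (3·|x − 1|).
Restrict δ ≤ 3/2. Then |x + 2| < 3/2 gives |x − 1| = |(x + 2) + (-3)| ≥ 3 − 3/2 = 3/2.
Hence |(-2x - 1)/(x - 1) + 1| < 3|x + 2|/(3·(3/2)) = (2/3)|x + 2|, which is < ϵ once |x + 2| < (3/2)ϵ.
Take δ = min(3/2, (3/2)ϵ). Then 0 < |x + 2| < δ forces both bounds, so |(-2x - 1)/(x - 1) + 1| < ϵ.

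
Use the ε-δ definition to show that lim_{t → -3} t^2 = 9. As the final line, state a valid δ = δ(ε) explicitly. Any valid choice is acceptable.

Let ε > 0. We seek δ > 0 with 0 < |t + 3| < δ ⇒ |t^2 − 9| < ε.
Factor: t^2 − 9 = (t + 3)(t - 3), so |t^2 − 9| = |t + 3|·|t - 3|.
Impose δ ≤ 1 so that |t| < 4; then |t - 3| ≤ 7.
Hence |t^2 − 9| ≤ 7|t + 3|, which is < ε once |t + 3| < ε/7.
Take δ = min(1, ε/7). If 0 < |t + 3| < δ then both bounds hold and |t^2 − 9| ≤ 7|t + 3| < 7·(ε/7) = ε.

δ = min(1, ε/7)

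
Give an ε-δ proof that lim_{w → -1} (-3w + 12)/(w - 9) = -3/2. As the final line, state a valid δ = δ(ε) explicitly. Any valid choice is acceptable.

Let ε > 0. We want δ > 0 with 0 < |w + 1| < δ ⇒ |(-3w + 12)/(w - 9) + 3/2| < ε.
Combining over a common denominator, (-3w + 12)/(w - 9) + 3/2 = [(-3w + 12)·(-10) − 15·(w - 9)] / [(-10)·(w - 9)] = 15(w + 1) / ((-10)(w - 9)).
So |(-3w + 12)/(w - 9) + 3/2| = 15|w + 1| / (10·|w − 9|).
Require δ ≤ 5, so |w − 9| ≥ |-10| − |w + 1| > 10 − 5 = 5.
Hence |(-3w + 12)/(w - 9) + 3/2| < 15|w + 1|/(10·5) = (3/10)|w + 1|, which is < ε once |w + 1| < (10/3)ε.
Take δ = min(5, (10/3)ε). Then 0 < |w + 1| < δ forces both bounds, so |(-3w + 12)/(w - 9) + 3/2| < ε.

δ = min(5, (10/3)ε)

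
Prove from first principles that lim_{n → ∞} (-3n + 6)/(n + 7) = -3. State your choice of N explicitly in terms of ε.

N = 27/ε

Let ε > 0. For n ≥ 1, |(-3n + 6)/(n + 7) + 3| = |27|/((n + 7)) = 27/((n + 7)).
Since n + 7 ≥ n for n ≥ 1, this is ≤ 27/(n) = 27/n.
So |(-3n + 6)/(n + 7) + 3| < ε whenever n > 27/ε.
Take N = 27/ε. If n > N then |(-3n + 6)/(n + 7) + 3| ≤ 27/n < ε.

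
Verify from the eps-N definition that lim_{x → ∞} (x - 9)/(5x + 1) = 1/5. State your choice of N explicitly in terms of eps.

Fix eps > 0. We seek N > 0 such that x > N implies |(x - 9)/(5x + 1) − (1/5)| < eps.
(x - 9)/(5x + 1) − (1/5) = (5(x - 9) − (5x + 1)) / (5(5x + 1)) = -46/(5(5x + 1)).
For x > 0 we have 5x + 1 > 5x, so |(x - 9)/(5x + 1) − (1/5)| = 46/(5(5x + 1)) < 46/(5·5x) = (46/25)/x.
Thus |(x - 9)/(5x + 1) − (1/5)| < eps whenever x > (46/25)/eps.
Take N = (46/25)/eps. If x > N then |(x - 9)/(5x + 1) − (1/5)| < (46/25)/x < eps.

N = (46/25)/eps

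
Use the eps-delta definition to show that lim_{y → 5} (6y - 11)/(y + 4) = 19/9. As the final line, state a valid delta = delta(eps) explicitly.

delta = min(9/2, (81/70)eps)

Suppose eps > 0. We want delta > 0 with 0 < |y − 5| < delta ⇒ |(6y - 11)/(y + 4) − (19/9)| < eps.
Combining over a common denominator, (6y - 11)/(y + 4) − (19/9) = [(6y - 11)·9 − 19·(y + 4)] / [9·(y + 4)] = 35(y − 5) / (9(y + 4)).
So |(6y - 11)/(y + 4) − (19/9)| = 35|y − 5| / (9·|y + 4|).
Restrict delta ≤ 9/2. Then |y − 5| < 9/2 gives |y + 4| = |(y − 5) + 9| ≥ 9 − 9/2 = 9/2.
Hence |(6y - 11)/(y + 4) − (19/9)| < 35|y − 5|/(9·(9/2)) = (70/81)|y − 5|, which is < eps once |y − 5| < (81/70)eps.
Take delta = min(9/2, (81/70)eps). Then 0 < |y − 5| < delta forces both bounds, so |(6y - 11)/(y + 4) − (19/9)| < eps.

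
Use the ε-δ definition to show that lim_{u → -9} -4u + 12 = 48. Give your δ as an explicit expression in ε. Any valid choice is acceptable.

δ = ε/4

Fix ε > 0. We need δ > 0 so that 0 < |u + 9| < δ implies |(-4u + 12) − 48| < ε.
|(-4u + 12) − 48| = |-4u - 36| = 4|u + 9|.
So 4|u + 9| < ε exactly when |u + 9| < ε/4.
Choosing δ = ε/4 gives |(-4u + 12) − 48| = 4|u + 9| < ε whenever |u + 9| < δ.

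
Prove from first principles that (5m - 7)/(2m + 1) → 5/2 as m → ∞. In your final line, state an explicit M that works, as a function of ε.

M = (19/4)/ε

Suppose ε > 0. For m ≥ 1, |(5m - 7)/(2m + 1) − (5/2)| = |-19|/(2(2m + 1)) = 19/(2(2m + 1)).
Since 2m + 1 ≥ 2m for m ≥ 1, this is ≤ 19/(2·2m) = (19/4)/m.
So |(5m - 7)/(2m + 1) − (5/2)| < ε whenever m > (19/4)/ε.
Take M = (19/4)/ε. If m > M then |(5m - 7)/(2m + 1) − (5/2)| ≤ (19/4)/m < ε.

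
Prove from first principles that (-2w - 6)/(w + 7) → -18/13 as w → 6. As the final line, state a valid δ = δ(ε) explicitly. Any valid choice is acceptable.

δ = min(13/2, (169/16)ε)

Fix ε > 0. We want δ > 0 with 0 < |w − 6| < δ ⇒ |(-2w - 6)/(w + 7) + 18/13| < ε.
Combining over a common denominator, (-2w - 6)/(w + 7) + 18/13 = [(-2w - 6)·13 − (-18)·(w + 7)] / [13·(w + 7)] = -8(w − 6) / (13(w + 7)).
So |(-2w - 6)/(w + 7) + 18/13| = 8|w − 6| / (13·|w + 7|).
Restrict δ ≤ 13/2. Then |w − 6| < 13/2 gives |w + 7| = |(w − 6) + 13| ≥ 13 − 13/2 = 13/2.
Hence |(-2w - 6)/(w + 7) + 18/13| < 8|w − 6|/(13·(13/2)) = (16/169)|w − 6|, which is < ε once |w − 6| < (169/16)ε.
Take δ = min(13/2, (169/16)ε). Then 0 < |w − 6| < δ forces both bounds, so |(-2w - 6)/(w + 7) + 18/13| < ε.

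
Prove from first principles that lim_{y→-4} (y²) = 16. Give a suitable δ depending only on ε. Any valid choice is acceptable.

Let ε > 0 be given. We seek δ > 0 with 0 < |y + 4| < δ ⇒ |y² − 16| < ε.
Factor: y² − 16 = (y + 4)(y - 4), so |y² − 16| = |y + 4|·|y - 4|.
Restrict δ ≤ 1. Then |y + 4| < 1 gives |y| < 5, so by the triangle inequality |y - 4| ≤ 5 + 4 = 9.
Hence |y² − 16| ≤ 9|y + 4|, which is < ε once |y + 4| < ε/9.
Take δ = min(1, ε/9). If 0 < |y + 4| < δ then both bounds hold and |y² − 16| ≤ 9|y + 4| < 9·(ε/9) = ε.

δ = min(1, ε/9)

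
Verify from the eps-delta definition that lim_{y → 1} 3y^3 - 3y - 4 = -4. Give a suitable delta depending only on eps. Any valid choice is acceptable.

delta = min(2, eps/36)

Let eps > 0 be given. We want delta > 0 such that 0 < |y − 1| < delta implies |(3y^3 - 3y - 4) + 4| < eps.
(3y^3 - 3y - 4) + 4 = 3y^3 - 3y = (y − 1)(3y^2 + 3y).
So |(3y^3 - 3y - 4) + 4| = |y − 1|·|3y^2 + 3y|.
Assume first that |y − 1| < 2, so |y| < 3. Then |3y^2 + 3y| ≤ 3·3^2 + 3·3 = 36.
Hence |(3y^3 - 3y - 4) + 4| ≤ 36|y − 1| < eps provided |y − 1| < eps/36.
Choosing delta = min(2, eps/36) ensures both conditions, hence |(3y^3 - 3y - 4) + 4| < eps.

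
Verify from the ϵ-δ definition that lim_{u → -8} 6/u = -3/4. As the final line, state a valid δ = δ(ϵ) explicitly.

δ = min(4, (16/3)ϵ)

Suppose ϵ > 0. We seek δ > 0 such that 0 < |u + 8| < δ implies |6/u + 3/4| < ϵ.
|6/u + 3/4| = 6·|-8 − u|/(8·|u|) = 6|u + 8|/(8|u|).
Restrict δ ≤ 4. Then |u + 8| < 4 gives |u| > 4, so 8|u| > 32.
Then |6/u + 3/4| < 6|u + 8|/32, which is < ϵ when |u + 8| < (16/3)ϵ.
Take δ = min(4, (16/3)ϵ). Then 0 < |u + 8| < δ gives both |u + 8| < 4 and |u + 8| < (16/3)ϵ, so |6/u + 3/4| < ϵ.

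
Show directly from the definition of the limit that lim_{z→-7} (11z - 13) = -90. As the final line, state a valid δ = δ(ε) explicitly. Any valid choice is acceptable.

δ = ε/11

Let ε > 0. We need δ > 0 so that 0 < |z + 7| < δ implies |(11z - 13) + 90| < ε.
Since (11z - 13) + 90 = 11(z + 7), we have |(11z - 13) + 90| = 11|z + 7|.
So 11|z + 7| < ε exactly when |z + 7| < ε/11.
Choosing δ = ε/11 gives |(11z - 13) + 90| = 11|z + 7| < ε whenever |z + 7| < δ.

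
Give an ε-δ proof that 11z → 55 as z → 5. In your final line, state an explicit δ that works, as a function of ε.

Let ε > 0 be given. We need δ > 0 so that 0 < |z − 5| < δ implies |(11z) − 55| < ε.
Since (11z) − 55 = 11(z − 5), we have |(11z) − 55| = 11|z − 5|.
Thus it suffices that |z − 5| < ε/11.
Take δ = ε/11. If 0 < |z − 5| < δ then |(11z) − 55| = 11|z − 5| < 11·(ε/11) = ε.

δ = ε/11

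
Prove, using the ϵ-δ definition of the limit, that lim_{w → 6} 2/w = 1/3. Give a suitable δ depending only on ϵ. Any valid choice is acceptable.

δ = min(3, 9ϵ)

Fix ϵ > 0. We seek δ > 0 such that 0 < |w − 6| < δ implies |2/w − (1/3)| < ϵ.
|2/w − (1/3)| = 2·|6 − w|/(6·|w|) = 2|w − 6|/(6|w|).
Restrict δ ≤ 3. Then |w − 6| < 3 gives |w| > 3, so 6|w| > 18.
Then |2/w − (1/3)| < 2|w − 6|/18, which is < ϵ when |w − 6| < 9ϵ.
Take δ = min(3, 9ϵ). Then 0 < |w − 6| < δ gives both |w − 6| < 3 and |w − 6| < 9ϵ, so |2/w − (1/3)| < ϵ.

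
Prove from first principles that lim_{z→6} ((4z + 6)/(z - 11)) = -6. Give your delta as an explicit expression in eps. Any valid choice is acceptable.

delta = min(5/2, (1/4)eps)

Let eps > 0 be given. We want delta > 0 with 0 < |z − 6| < delta ⇒ |(4z + 6)/(z - 11) + 6| < eps.
Combining over a common denominator, (4z + 6)/(z - 11) + 6 = [(4z + 6)·(-5) − 30·(z - 11)] / [(-5)·(z - 11)] = -50(z − 6) / ((-5)(z - 11)).
So |(4z + 6)/(z - 11) + 6| = 50|z − 6| / (5·|z − 11|).
Restrict delta ≤ 5/2. Then |z − 6| < 5/2 gives |z − 11| = |(z − 6) + (-5)| ≥ 5 − 5/2 = 5/2.
Hence |(4z + 6)/(z - 11) + 6| < 50|z − 6|/(5·(5/2)) = 4|z − 6|, which is < eps once |z − 6| < (1/4)eps.
Take delta = min(5/2, (1/4)eps). Then 0 < |z − 6| < delta forces both bounds, so |(4z + 6)/(z - 11) + 6| < eps.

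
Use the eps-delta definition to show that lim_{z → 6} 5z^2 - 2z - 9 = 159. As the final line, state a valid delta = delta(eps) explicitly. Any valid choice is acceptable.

Let eps > 0 be given. We want delta > 0 such that 0 < |z − 6| < delta implies |(5z^2 - 2z - 9) − 159| < eps.
(5z^2 - 2z - 9) − 159 = 5z^2 - 2z - 168 = (z − 6)(5z + 28).
So |(5z^2 - 2z - 9) − 159| = |z − 6|·|5z + 28|.
Require delta ≤ 1. Then |z − 6| < 1 gives |z| < 7, and by the triangle inequality |5z + 28| ≤ 5·7 + 28 = 63.
Hence |(5z^2 - 2z - 9) − 159| ≤ 63|z − 6| < eps provided |z − 6| < eps/63.
Take delta = min(1, eps/63). Then 0 < |z − 6| < delta gives both |z − 6| < 1 and |z − 6| < eps/63, so |(5z^2 - 2z - 9) − 159| < eps.

delta = min(1, eps/63)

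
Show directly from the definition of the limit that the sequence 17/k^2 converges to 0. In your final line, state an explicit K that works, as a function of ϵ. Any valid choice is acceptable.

K = (17/ϵ)^{1/2}

Fix ϵ > 0. For k ≥ 1, |17/k^2 − 0| = 17/k^2.
17/k^2 < ϵ ⇔ k^2 > 17/ϵ ⇔ k > (17/ϵ)^{1/2}.
Take K = (17/ϵ)^{1/2}. Then k > K implies 17/k^2 < ϵ.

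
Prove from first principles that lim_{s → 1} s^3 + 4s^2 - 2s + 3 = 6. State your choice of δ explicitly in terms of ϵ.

Suppose ϵ > 0. We want δ > 0 such that 0 < |s − 1| < δ implies |(s^3 + 4s^2 - 2s + 3) − 6| < ϵ.
(s^3 + 4s^2 - 2s + 3) − 6 = s^3 + 4s^2 - 2s - 3 = (s − 1)(s^2 + 5s + 3).
So |(s^3 + 4s^2 - 2s + 3) − 6| = |s − 1|·|s^2 + 5s + 3|.
Assume first that |s − 1| < 1, so |s| < 2. Then |s^2 + 5s + 3| ≤ 2^2 + 5·2 + 3 = 17.
Hence |(s^3 + 4s^2 - 2s + 3) − 6| ≤ 17|s − 1| < ϵ provided |s − 1| < ϵ/17.
Take δ = min(1, ϵ/17). Then 0 < |s − 1| < δ gives both |s − 1| < 1 and |s − 1| < ϵ/17, so |(s^3 + 4s^2 - 2s + 3) − 6| < ϵ.

δ = min(1, ϵ/17)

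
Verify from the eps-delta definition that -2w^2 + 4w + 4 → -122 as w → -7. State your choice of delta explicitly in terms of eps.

delta = min(1, eps/34)

Fix eps > 0. We want delta > 0 such that 0 < |w + 7| < delta implies |(-2w^2 + 4w + 4) + 122| < eps.
(-2w^2 + 4w + 4) + 122 = -2w^2 + 4w + 126 = (w + 7)(-2w + 18).
So |(-2w^2 + 4w + 4) + 122| = |w + 7|·|-2w + 18|.
Assume first that |w + 7| < 1, so |w| < 8. Then |-2w + 18| ≤ 2·8 + 18 = 34.
Hence |(-2w^2 + 4w + 4) + 122| ≤ 34|w + 7| < eps provided |w + 7| < eps/34.
Take delta = min(1, eps/34). Then 0 < |w + 7| < delta gives both |w + 7| < 1 and |w + 7| < eps/34, so |(-2w^2 + 4w + 4) + 122| < eps.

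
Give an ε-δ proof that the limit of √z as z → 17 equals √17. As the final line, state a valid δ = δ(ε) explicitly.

δ = min(17, √17·ε)

Let ε > 0. We want δ > 0 such that 0 < |z − 17| < δ implies |√z − √17| < ε.
Multiplying by the conjugate, |√z − √17| = |z − 17|/(√z + √17).
Restrict δ ≤ 17 so that |z − 17| < 17 forces z > 0, and then √z + √17 > √17.
Hence |√z − √17| < |z − 17|/√17, which is < ε once |z − 17| < √17·ε.
Take δ = min(17, √17·ε). If 0 < |z − 17| < δ then z > 0 and |√z − √17| < |z − 17|/√17 < ε.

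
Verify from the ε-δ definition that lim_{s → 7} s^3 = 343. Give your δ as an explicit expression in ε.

Suppose ε > 0. We seek δ > 0 with 0 < |s − 7| < δ ⇒ |s^3 − 343| < ε.
Factor: s^3 − 343 = (s − 7)(s^2 + 7s + 49), so |s^3 − 343| = |s − 7|·|s^2 + 7s + 49|.
Restrict δ ≤ 1. Then |s − 7| < 1 gives |s| < 8, so by the triangle inequality |s^2 + 7s + 49| ≤ 8^2 + 7·8 + 49 = 169.
Hence |s^3 − 343| ≤ 169|s − 7|, which is < ε once |s − 7| < ε/169.
Take δ = min(1, ε/169). If 0 < |s − 7| < δ then both bounds hold and |s^3 − 343| ≤ 169|s − 7| < 169·(ε/169) = ε.

δ = min(1, ε/169)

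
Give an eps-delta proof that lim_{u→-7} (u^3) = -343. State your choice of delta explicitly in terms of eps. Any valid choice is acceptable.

delta = min(1, eps/169)

Fix eps > 0. We seek delta > 0 with 0 < |u + 7| < delta ⇒ |u^3 + 343| < eps.
Factor: u^3 + 343 = (u + 7)(u^2 - 7u + 49), so |u^3 + 343| = |u + 7|·|u^2 - 7u + 49|.
Impose delta ≤ 1 so that |u| < 8; then |u^2 - 7u + 49| ≤ 169.
Hence |u^3 + 343| ≤ 169|u + 7|, which is < eps once |u + 7| < eps/169.
Take delta = min(1, eps/169). If 0 < |u + 7| < delta then both bounds hold and |u^3 + 343| ≤ 169|u + 7| < 169·(eps/169) = eps.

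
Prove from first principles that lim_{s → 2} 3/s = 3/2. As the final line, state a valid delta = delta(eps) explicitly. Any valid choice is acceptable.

Suppose eps > 0. We seek delta > 0 such that 0 < |s − 2| < delta implies |3/s − (3/2)| < eps.
|3/s − (3/2)| = 3·|2 − s|/(2·|s|) = 3|s − 2|/(2|s|).
Restrict delta ≤ 1. Then |s − 2| < 1 gives |s| > 1, so 2|s| > 2.
Then |3/s − (3/2)| < 3|s − 2|/2, which is < eps when |s − 2| < (2/3)eps.
Take delta = min(1, (2/3)eps). Then 0 < |s − 2| < delta gives both |s − 2| < 1 and |s − 2| < (2/3)eps, so |3/s − (3/2)| < eps.

delta = min(1, (2/3)eps)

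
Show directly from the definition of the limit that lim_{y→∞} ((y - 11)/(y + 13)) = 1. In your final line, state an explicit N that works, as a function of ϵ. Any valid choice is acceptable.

Suppose ϵ > 0. We seek N > 0 such that y > N implies |(y - 11)/(y + 13) − 1| < ϵ.
(y - 11)/(y + 13) − 1 = ((y - 11) − (y + 13)) / ((y + 13)) = -24/((y + 13)).
For y > 0 we have y + 13 > y, so |(y - 11)/(y + 13) − 1| = 24/((y + 13)) < 24/(y) = 24/y.
Thus |(y - 11)/(y + 13) − 1| < ϵ whenever y > 24/ϵ.
Take N = 24/ϵ. If y > N then |(y - 11)/(y + 13) − 1| < 24/y < ϵ.

N = 24/ϵ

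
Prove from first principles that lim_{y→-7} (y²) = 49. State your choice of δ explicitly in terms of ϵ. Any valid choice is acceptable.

δ = min(1, ϵ/15)

Let ϵ > 0. We seek δ > 0 with 0 < |y + 7| < δ ⇒ |y² − 49| < ϵ.
Factor: y² − 49 = (y + 7)(y - 7), so |y² − 49| = |y + 7|·|y - 7|.
Impose δ ≤ 1 so that |y| < 8; then |y - 7| ≤ 15.
Hence |y² − 49| ≤ 15|y + 7|, which is < ϵ once |y + 7| < ϵ/15.
Take δ = min(1, ϵ/15). If 0 < |y + 7| < δ then both bounds hold and |y² − 49| ≤ 15|y + 7| < 15·(ϵ/15) = ϵ.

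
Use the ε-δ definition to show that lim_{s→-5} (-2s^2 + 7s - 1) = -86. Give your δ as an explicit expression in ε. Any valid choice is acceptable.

δ = min(1, ε/29)

Let ε > 0 be given. We want δ > 0 such that 0 < |s + 5| < δ implies |(-2s^2 + 7s - 1) + 86| < ε.
(-2s^2 + 7s - 1) + 86 = -2s^2 + 7s + 85 = (s + 5)(-2s + 17).
So |(-2s^2 + 7s - 1) + 86| = |s + 5|·|-2s + 17|.
Assume first that |s + 5| < 1, so |s| < 6. Then |-2s + 17| ≤ 2·6 + 17 = 29.
Hence |(-2s^2 + 7s - 1) + 86| ≤ 29|s + 5| < ε provided |s + 5| < ε/29.
Choosing δ = min(1, ε/29) ensures both conditions, hence |(-2s^2 + 7s - 1) + 86| < ε.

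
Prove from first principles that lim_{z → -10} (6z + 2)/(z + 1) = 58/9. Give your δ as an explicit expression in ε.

δ = min(9/2, (81/8)ε)

Let ε > 0 be given. We want δ > 0 with 0 < |z + 10| < δ ⇒ |(6z + 2)/(z + 1) − (58/9)| < ε.
Combining over a common denominator, (6z + 2)/(z + 1) − (58/9) = [(6z + 2)·(-9) − (-58)·(z + 1)] / [(-9)·(z + 1)] = 4(z + 10) / ((-9)(z + 1)).
So |(6z + 2)/(z + 1) − (58/9)| = 4|z + 10| / (9·|z + 1|).
Restrict δ ≤ 9/2. Then |z + 10| < 9/2 gives |z + 1| = |(z + 10) + (-9)| ≥ 9 − 9/2 = 9/2.
Hence |(6z + 2)/(z + 1) − (58/9)| < 4|z + 10|/(9·(9/2)) = (8/81)|z + 10|, which is < ε once |z + 10| < (81/8)ε.
Take δ = min(9/2, (81/8)ε). Then 0 < |z + 10| < δ forces both bounds, so |(6z + 2)/(z + 1) − (58/9)| < ε.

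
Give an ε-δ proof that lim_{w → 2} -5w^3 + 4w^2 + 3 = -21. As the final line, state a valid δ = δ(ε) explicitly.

Suppose ε > 0. We want δ > 0 such that 0 < |w − 2| < δ implies |(-5w^3 + 4w^2 + 3) + 21| < ε.
(-5w^3 + 4w^2 + 3) + 21 = -5w^3 + 4w^2 + 24 = (w − 2)(-5w^2 - 6w - 12).
So |(-5w^3 + 4w^2 + 3) + 21| = |w − 2|·|-5w^2 - 6w - 12|.
Assume first that |w − 2| < 1, so |w| < 3. Then |-5w^2 - 6w - 12| ≤ 5·3^2 + 6·3 + 12 = 75.
Hence |(-5w^3 + 4w^2 + 3) + 21| ≤ 75|w − 2| < ε provided |w − 2| < ε/75.
Take δ = min(1, ε/75). Then 0 < |w − 2| < δ gives both |w − 2| < 1 and |w − 2| < ε/75, so |(-5w^3 + 4w^2 + 3) + 21| < ε.

δ = min(1, ε/75)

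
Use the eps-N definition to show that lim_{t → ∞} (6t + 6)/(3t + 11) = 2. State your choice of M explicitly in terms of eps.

M = (16/3)/eps

Let eps > 0 be given. We seek M > 0 such that t > M implies |(6t + 6)/(3t + 11) − 2| < eps.
(6t + 6)/(3t + 11) − 2 = (3(6t + 6) − 6(3t + 11)) / (3(3t + 11)) = -48/(3(3t + 11)).
For t > 0 we have 3t + 11 > 3t, so |(6t + 6)/(3t + 11) − 2| = 48/(3(3t + 11)) < 48/(3·3t) = (16/3)/t.
Thus |(6t + 6)/(3t + 11) − 2| < eps whenever t > (16/3)/eps.
Take M = (16/3)/eps. If t > M then |(6t + 6)/(3t + 11) − 2| < (16/3)/t < eps.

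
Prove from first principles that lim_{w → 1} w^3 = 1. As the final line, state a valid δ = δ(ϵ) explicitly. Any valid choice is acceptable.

Let ϵ > 0 be given. We seek δ > 0 with 0 < |w − 1| < δ ⇒ |w^3 − 1| < ϵ.
Factor: w^3 − 1 = (w − 1)(w^2 + w + 1), so |w^3 − 1| = |w − 1|·|w^2 + w + 1|.
Impose δ ≤ 1 so that |w| < 2; then |w^2 + w + 1| ≤ 7.
Hence |w^3 − 1| ≤ 7|w − 1|, which is < ϵ once |w − 1| < ϵ/7.
Take δ = min(1, ϵ/7). If 0 < |w − 1| < δ then both bounds hold and |w^3 − 1| ≤ 7|w − 1| < 7·(ϵ/7) = ϵ.

δ = min(1, ϵ/7)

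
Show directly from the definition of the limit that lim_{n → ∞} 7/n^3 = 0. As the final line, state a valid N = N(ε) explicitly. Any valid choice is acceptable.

N = (7/ε)^{1/3}

Let ε > 0 be given. For n ≥ 1, |7/n^3 − 0| = 7/n^3.
7/n^3 < ε ⇔ n^3 > 7/ε ⇔ n > (7/ε)^{1/3}.
Take N = (7/ε)^{1/3}. Then n > N implies 7/n^3 < ε.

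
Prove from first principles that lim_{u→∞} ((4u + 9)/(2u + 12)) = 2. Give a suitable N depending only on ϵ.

Let ϵ > 0. We seek N > 0 such that u > N implies |(4u + 9)/(2u + 12) − 2| < ϵ.
(4u + 9)/(2u + 12) − 2 = (2(4u + 9) − 4(2u + 12)) / (2(2u + 12)) = -30/(2(2u + 12)).
For u > 0 we have 2u + 12 > 2u, so |(4u + 9)/(2u + 12) − 2| = 30/(2(2u + 12)) < 30/(2·2u) = (15/2)/u.
Thus |(4u + 9)/(2u + 12) − 2| < ϵ whenever u > (15/2)/ϵ.
Take N = (15/2)/ϵ. If u > N then |(4u + 9)/(2u + 12) − 2| < (15/2)/u < ϵ.

N = (15/2)/ϵ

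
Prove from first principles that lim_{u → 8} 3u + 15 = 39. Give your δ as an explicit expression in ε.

Let ε > 0 be given. We need δ > 0 so that 0 < |u − 8| < δ implies |(3u + 15) − 39| < ε.
|(3u + 15) − 39| = |3u - 24| = 3|u − 8|.
Thus it suffices that |u − 8| < ε/3.
Take δ = ε/3. If 0 < |u − 8| < δ then |(3u + 15) − 39| = 3|u − 8| < 3·(ε/3) = ε.

δ = ε/3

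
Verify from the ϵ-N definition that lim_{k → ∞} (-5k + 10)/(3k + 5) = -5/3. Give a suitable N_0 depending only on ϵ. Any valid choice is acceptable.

N_0 = (55/9)/ϵ

Fix ϵ > 0. For k ≥ 1, |(-5k + 10)/(3k + 5) + 5/3| = |55|/(3(3k + 5)) = 55/(3(3k + 5)).
Since 3k + 5 ≥ 3k for k ≥ 1, this is ≤ 55/(3·3k) = (55/9)/k.
So |(-5k + 10)/(3k + 5) + 5/3| < ϵ whenever k > (55/9)/ϵ.
Take N_0 = (55/9)/ϵ. If k > N_0 then |(-5k + 10)/(3k + 5) + 5/3| ≤ (55/9)/k < ϵ.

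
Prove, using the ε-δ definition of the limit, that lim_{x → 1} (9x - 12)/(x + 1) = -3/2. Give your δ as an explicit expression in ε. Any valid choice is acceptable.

δ = min(1, (2/21)ε)

Let ε > 0 be given. We want δ > 0 with 0 < |x − 1| < δ ⇒ |(9x - 12)/(x + 1) + 3/2| < ε.
Combining over a common denominator, (9x - 12)/(x + 1) + 3/2 = [(9x - 12)·2 − (-3)·(x + 1)] / [2·(x + 1)] = 21(x − 1) / (2(x + 1)).
So |(9x - 12)/(x + 1) + 3/2| = 21|x − 1| / (2·|x + 1|).
Restrict δ ≤ 1. Then |x − 1| < 1 gives |x + 1| = |(x − 1) + 2| ≥ 2 − 1 = 1.
Hence |(9x - 12)/(x + 1) + 3/2| < 21|x − 1|/(2·1) = (21/2)|x − 1|, which is < ε once |x − 1| < (2/21)ε.
Take δ = min(1, (2/21)ε). Then 0 < |x − 1| < δ forces both bounds, so |(9x - 12)/(x + 1) + 3/2| < ε.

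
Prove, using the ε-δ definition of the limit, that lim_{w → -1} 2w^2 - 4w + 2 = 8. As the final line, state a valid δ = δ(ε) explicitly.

δ = min(2, ε/12)

Let ε > 0. We want δ > 0 such that 0 < |w + 1| < δ implies |(2w^2 - 4w + 2) − 8| < ε.
(2w^2 - 4w + 2) − 8 = 2w^2 - 4w - 6 = (w + 1)(2w - 6).
So |(2w^2 - 4w + 2) − 8| = |w + 1|·|2w - 6|.
Require δ ≤ 2. Then |w + 1| < 2 gives |w| < 3, and by the triangle inequality |2w - 6| ≤ 2·3 + 6 = 12.
Hence |(2w^2 - 4w + 2) − 8| ≤ 12|w + 1| < ε provided |w + 1| < ε/12.
Choosing δ = min(2, ε/12) ensures both conditions, hence |(2w^2 - 4w + 2) − 8| < ε.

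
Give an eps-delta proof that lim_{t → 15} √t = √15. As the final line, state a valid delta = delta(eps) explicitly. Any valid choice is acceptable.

delta = min(15, √15·eps)

Let eps > 0. We want delta > 0 such that 0 < |t − 15| < delta implies |√t − √15| < eps.
Multiplying by the conjugate, |√t − √15| = |t − 15|/(√t + √15).
Restrict delta ≤ 15 so that |t − 15| < 15 forces t > 0, and then √t + √15 > √15.
Hence |√t − √15| < |t − 15|/√15, which is < eps once |t − 15| < √15·eps.
Take delta = min(15, √15·eps). If 0 < |t − 15| < delta then t > 0 and |√t − √15| < |t − 15|/√15 < eps.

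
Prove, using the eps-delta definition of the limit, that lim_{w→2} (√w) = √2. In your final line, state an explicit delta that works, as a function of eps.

Let eps > 0 be given. We want delta > 0 such that 0 < |w − 2| < delta implies |√w − √2| < eps.
Multiplying by the conjugate, |√w − √2| = |w − 2|/(√w + √2).
Restrict delta ≤ 2 so that |w − 2| < 2 forces w > 0, and then √w + √2 > √2.
Hence |√w − √2| < |w − 2|/√2, which is < eps once |w − 2| < √2·eps.
Take delta = min(2, √2·eps). If 0 < |w − 2| < delta then w > 0 and |√w − √2| < |w − 2|/√2 < eps.

delta = min(2, √2·eps)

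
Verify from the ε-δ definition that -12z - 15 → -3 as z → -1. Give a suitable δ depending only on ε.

Fix ε > 0. We need δ > 0 so that 0 < |z + 1| < δ implies |(-12z - 15) + 3| < ε.
Since (-12z - 15) + 3 = -12(z + 1), we have |(-12z - 15) + 3| = 12|z + 1|.
Thus it suffices that |z + 1| < ε/12.
Take δ = ε/12. If 0 < |z + 1| < δ then |(-12z - 15) + 3| = 12|z + 1| < 12·(ε/12) = ε.

δ = ε/12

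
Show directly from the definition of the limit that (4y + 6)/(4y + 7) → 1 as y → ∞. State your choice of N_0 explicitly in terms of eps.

Let eps > 0 be given. We seek N_0 > 0 such that y > N_0 implies |(4y + 6)/(4y + 7) − 1| < eps.
(4y + 6)/(4y + 7) − 1 = (4(4y + 6) − 4(4y + 7)) / (4(4y + 7)) = -4/(4(4y + 7)).
For y > 0 we have 4y + 7 > 4y, so |(4y + 6)/(4y + 7) − 1| = 4/(4(4y + 7)) < 4/(4·4y) = (1/4)/y.
Thus |(4y + 6)/(4y + 7) − 1| < eps whenever y > (1/4)/eps.
Take N_0 = (1/4)/eps. If y > N_0 then |(4y + 6)/(4y + 7) − 1| < (1/4)/y < eps.

N_0 = (1/4)/eps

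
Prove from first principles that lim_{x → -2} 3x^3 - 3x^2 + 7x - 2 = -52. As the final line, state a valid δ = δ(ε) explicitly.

δ = min(1, ε/79)

Let ε > 0. We want δ > 0 such that 0 < |x + 2| < δ implies |(3x^3 - 3x^2 + 7x - 2) + 52| < ε.
(3x^3 - 3x^2 + 7x - 2) + 52 = 3x^3 - 3x^2 + 7x + 50 = (x + 2)(3x^2 - 9x + 25).
So |(3x^3 - 3x^2 + 7x - 2) + 52| = |x + 2|·|3x^2 - 9x + 25|.
Assume first that |x + 2| < 1, so |x| < 3. Then |3x^2 - 9x + 25| ≤ 3·3^2 + 9·3 + 25 = 79.
Hence |(3x^3 - 3x^2 + 7x - 2) + 52| ≤ 79|x + 2| < ε provided |x + 2| < ε/79.
Take δ = min(1, ε/79). Then 0 < |x + 2| < δ gives both |x + 2| < 1 and |x + 2| < ε/79, so |(3x^3 - 3x^2 + 7x - 2) + 52| < ε.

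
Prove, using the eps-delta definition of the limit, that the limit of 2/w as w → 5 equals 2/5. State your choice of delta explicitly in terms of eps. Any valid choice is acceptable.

delta = min(5/2, (25/4)eps)

Let eps > 0 be given. We seek delta > 0 such that 0 < |w − 5| < delta implies |2/w − (2/5)| < eps.
|2/w − (2/5)| = 2·|5 − w|/(5·|w|) = 2|w − 5|/(5|w|).
Restrict delta ≤ 5/2. Then |w − 5| < 5/2 gives |w| > 5/2, so 5|w| > 25/2.
Then |2/w − (2/5)| < 2|w − 5|/(25/2), which is < eps when |w − 5| < (25/4)eps.
Take delta = min(5/2, (25/4)eps). Then 0 < |w − 5| < delta gives both |w − 5| < 5/2 and |w − 5| < (25/4)eps, so |2/w − (2/5)| < eps.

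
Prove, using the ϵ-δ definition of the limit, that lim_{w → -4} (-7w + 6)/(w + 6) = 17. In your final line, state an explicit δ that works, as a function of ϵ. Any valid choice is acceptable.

δ = min(1, (1/24)ϵ)

Let ϵ > 0 be given. We want δ > 0 with 0 < |w + 4| < δ ⇒ |(-7w + 6)/(w + 6) − 17| < ϵ.
Combining over a common denominator, (-7w + 6)/(w + 6) − 17 = [(-7w + 6)·2 − 34·(w + 6)] / [2·(w + 6)] = -48(w + 4) / (2(w + 6)).
So |(-7w + 6)/(w + 6) − 17| = 48|w + 4| / (2·|w + 6|).
Require δ ≤ 1, so |w + 6| ≥ |2| − |w + 4| > 2 − 1 = 1.
Hence |(-7w + 6)/(w + 6) − 17| < 48|w + 4|/(2·1) = 24|w + 4|, which is < ϵ once |w + 4| < (1/24)ϵ.
Take δ = min(1, (1/24)ϵ). Then 0 < |w + 4| < δ forces both bounds, so |(-7w + 6)/(w + 6) − 17| < ϵ.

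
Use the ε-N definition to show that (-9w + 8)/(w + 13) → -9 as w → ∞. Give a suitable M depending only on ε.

Fix ε > 0. We seek M > 0 such that w > M implies |(-9w + 8)/(w + 13) + 9| < ε.
(-9w + 8)/(w + 13) + 9 = ((-9w + 8) − (-9)(w + 13)) / ((w + 13)) = 125/((w + 13)).
For w > 0 we have w + 13 > w, so |(-9w + 8)/(w + 13) + 9| = 125/((w + 13)) < 125/(w) = 125/w.
Thus |(-9w + 8)/(w + 13) + 9| < ε whenever w > 125/ε.
Take M = 125/ε. If w > M then |(-9w + 8)/(w + 13) + 9| < 125/w < ε.

M = 125/ε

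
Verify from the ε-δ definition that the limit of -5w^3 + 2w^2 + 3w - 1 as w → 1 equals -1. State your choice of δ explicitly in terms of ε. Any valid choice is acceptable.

δ = min(2, ε/54)

Let ε > 0. We want δ > 0 such that 0 < |w − 1| < δ implies |(-5w^3 + 2w^2 + 3w - 1) + 1| < ε.
(-5w^3 + 2w^2 + 3w - 1) + 1 = -5w^3 + 2w^2 + 3w = (w − 1)(-5w^2 - 3w).
So |(-5w^3 + 2w^2 + 3w - 1) + 1| = |w − 1|·|-5w^2 - 3w|.
Require δ ≤ 2. Then |w − 1| < 2 gives |w| < 3, and by the triangle inequality |-5w^2 - 3w| ≤ 5·3^2 + 3·3 = 54.
Hence |(-5w^3 + 2w^2 + 3w - 1) + 1| ≤ 54|w − 1| < ε provided |w − 1| < ε/54.
Choosing δ = min(2, ε/54) ensures both conditions, hence |(-5w^3 + 2w^2 + 3w - 1) + 1| < ε.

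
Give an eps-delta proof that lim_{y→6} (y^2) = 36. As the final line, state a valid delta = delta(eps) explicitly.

Let eps > 0 be given. We seek delta > 0 with 0 < |y − 6| < delta ⇒ |y^2 − 36| < eps.
Factor: y^2 − 36 = (y − 6)(y + 6), so |y^2 − 36| = |y − 6|·|y + 6|.
Impose delta ≤ 2 so that |y| < 8; then |y + 6| ≤ 14.
Hence |y^2 − 36| ≤ 14|y − 6|, which is < eps once |y − 6| < eps/14.
Take delta = min(2, eps/14). If 0 < |y − 6| < delta then both bounds hold and |y^2 − 36| ≤ 14|y − 6| < 14·(eps/14) = eps.

delta = min(2, eps/14)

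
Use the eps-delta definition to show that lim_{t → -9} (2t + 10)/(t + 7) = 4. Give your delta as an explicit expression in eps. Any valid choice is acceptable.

delta = min(1, (1/2)eps)

Suppose eps > 0. We want delta > 0 with 0 < |t + 9| < delta ⇒ |(2t + 10)/(t + 7) − 4| < eps.
Combining over a common denominator, (2t + 10)/(t + 7) − 4 = [(2t + 10)·(-2) − (-8)·(t + 7)] / [(-2)·(t + 7)] = 4(t + 9) / ((-2)(t + 7)).
So |(2t + 10)/(t + 7) − 4| = 4|t + 9| / (2·|t + 7|).
Require delta ≤ 1, so |t + 7| ≥ |-2| − |t + 9| > 2 − 1 = 1.
Hence |(2t + 10)/(t + 7) − 4| < 4|t + 9|/(2·1) = 2|t + 9|, which is < eps once |t + 9| < (1/2)eps.
Take delta = min(1, (1/2)eps). Then 0 < |t + 9| < delta forces both bounds, so |(2t + 10)/(t + 7) − 4| < eps.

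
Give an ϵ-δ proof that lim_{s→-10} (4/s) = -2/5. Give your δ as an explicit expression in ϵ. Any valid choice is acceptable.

δ = min(5, (25/2)ϵ)

Fix ϵ > 0. We seek δ > 0 such that 0 < |s + 10| < δ implies |4/s + 2/5| < ϵ.
|4/s + 2/5| = 4·|-10 − s|/(10·|s|) = 4|s + 10|/(10|s|).
Require δ ≤ 5 so that |s| > 10 − 5 = 5, hence 10|s| > 50.
Then |4/s + 2/5| < 4|s + 10|/50, which is < ϵ when |s + 10| < (25/2)ϵ.
Take δ = min(5, (25/2)ϵ). Then 0 < |s + 10| < δ gives both |s + 10| < 5 and |s + 10| < (25/2)ϵ, so |4/s + 2/5| < ϵ.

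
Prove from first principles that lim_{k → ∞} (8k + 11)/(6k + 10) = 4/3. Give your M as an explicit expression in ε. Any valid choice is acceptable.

Suppose ε > 0. For k ≥ 1, |(8k + 11)/(6k + 10) − (4/3)| = |-14|/(6(6k + 10)) = 14/(6(6k + 10)).
Since 6k + 10 ≥ 6k for k ≥ 1, this is ≤ 14/(6·6k) = (7/18)/k.
So |(8k + 11)/(6k + 10) − (4/3)| < ε whenever k > (7/18)/ε.
Take M = (7/18)/ε. If k > M then |(8k + 11)/(6k + 10) − (4/3)| ≤ (7/18)/k < ε.

M = (7/18)/ε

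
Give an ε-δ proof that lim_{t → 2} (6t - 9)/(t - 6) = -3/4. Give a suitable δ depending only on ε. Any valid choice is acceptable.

δ = min(2, (8/27)ε)

Fix ε > 0. We want δ > 0 with 0 < |t − 2| < δ ⇒ |(6t - 9)/(t - 6) + 3/4| < ε.
Combining over a common denominator, (6t - 9)/(t - 6) + 3/4 = [(6t - 9)·(-4) − 3·(t - 6)] / [(-4)·(t - 6)] = -27(t − 2) / ((-4)(t - 6)).
So |(6t - 9)/(t - 6) + 3/4| = 27|t − 2| / (4·|t − 6|).
Require δ ≤ 2, so |t − 6| ≥ |-4| − |t − 2| > 4 − 2 = 2.
Hence |(6t - 9)/(t - 6) + 3/4| < 27|t − 2|/(4·2) = (27/8)|t − 2|, which is < ε once |t − 2| < (8/27)ε.
Take δ = min(2, (8/27)ε). Then 0 < |t − 2| < δ forces both bounds, so |(6t - 9)/(t - 6) + 3/4| < ε.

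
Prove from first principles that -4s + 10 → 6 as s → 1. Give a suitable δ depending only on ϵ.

Let ϵ > 0. We need δ > 0 so that 0 < |s − 1| < δ implies |(-4s + 10) − 6| < ϵ.
|(-4s + 10) − 6| = |-4s + 4| = 4|s − 1|.
So 4|s − 1| < ϵ exactly when |s − 1| < ϵ/4.
Take δ = ϵ/4. If 0 < |s − 1| < δ then |(-4s + 10) − 6| = 4|s − 1| < 4·(ϵ/4) = ϵ.

δ = ϵ/4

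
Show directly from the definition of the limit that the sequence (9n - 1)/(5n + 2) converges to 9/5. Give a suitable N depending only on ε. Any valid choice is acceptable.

N = (23/25)/ε

Let ε > 0. For n ≥ 1, |(9n - 1)/(5n + 2) − (9/5)| = |-23|/(5(5n + 2)) = 23/(5(5n + 2)).
Since 5n + 2 ≥ 5n for n ≥ 1, this is ≤ 23/(5·5n) = (23/25)/n.
So |(9n - 1)/(5n + 2) − (9/5)| < ε whenever n > (23/25)/ε.
Take N = (23/25)/ε. If n > N then |(9n - 1)/(5n + 2) − (9/5)| ≤ (23/25)/n < ε.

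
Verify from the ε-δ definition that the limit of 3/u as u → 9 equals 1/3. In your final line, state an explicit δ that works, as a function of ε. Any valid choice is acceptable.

Let ε > 0. We seek δ > 0 such that 0 < |u − 9| < δ implies |3/u − (1/3)| < ε.
|3/u − (1/3)| = 3·|9 − u|/(9·|u|) = 3|u − 9|/(9|u|).
Require δ ≤ 9/2 so that |u| > 9 − 9/2 = 9/2, hence 9|u| > 81/2.
Then |3/u − (1/3)| < 3|u − 9|/(81/2), which is < ε when |u − 9| < (27/2)ε.
Take δ = min(9/2, (27/2)ε). Then 0 < |u − 9| < δ gives both |u − 9| < 9/2 and |u − 9| < (27/2)ε, so |3/u − (1/3)| < ε.

δ = min(9/2, (27/2)ε)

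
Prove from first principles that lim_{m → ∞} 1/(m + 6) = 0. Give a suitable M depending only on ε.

M = 1/ε

Let ε > 0 be given. For m ≥ 1, |1/(m + 6) − 0| = 1/(m + 6) ≤ 1/m.
We need 1/m < ε, i.e. m > 1/ε.
Take M = 1/ε. If m > M then |1/(m + 6)| ≤ 1/m < ε.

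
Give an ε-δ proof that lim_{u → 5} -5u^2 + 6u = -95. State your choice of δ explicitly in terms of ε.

δ = min(2, ε/54)

Let ε > 0. We want δ > 0 such that 0 < |u − 5| < δ implies |(-5u^2 + 6u) + 95| < ε.
(-5u^2 + 6u) + 95 = -5u^2 + 6u + 95 = (u − 5)(-5u - 19).
So |(-5u^2 + 6u) + 95| = |u − 5|·|-5u - 19|.
Require δ ≤ 2. Then |u − 5| < 2 gives |u| < 7, and by the triangle inequality |-5u - 19| ≤ 5·7 + 19 = 54.
Hence |(-5u^2 + 6u) + 95| ≤ 54|u − 5| < ε provided |u − 5| < ε/54.
Take δ = min(2, ε/54). Then 0 < |u − 5| < δ gives both |u − 5| < 2 and |u − 5| < ε/54, so |(-5u^2 + 6u) + 95| < ε.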